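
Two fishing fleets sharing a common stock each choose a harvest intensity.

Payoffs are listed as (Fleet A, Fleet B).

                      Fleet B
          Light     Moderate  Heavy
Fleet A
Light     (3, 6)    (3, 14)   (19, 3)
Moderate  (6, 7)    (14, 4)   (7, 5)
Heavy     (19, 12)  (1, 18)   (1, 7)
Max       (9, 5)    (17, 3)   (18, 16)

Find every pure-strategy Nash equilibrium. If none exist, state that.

none

For each strategy profile, look for a profitable unilateral deviation.
(Light, Light): Fleet A can switch to Moderate (3 → 6). Not NE.
(Light, Moderate): Fleet A can switch to Moderate (3 → 14). Not NE.
(Light, Heavy): Fleet B can switch to Light (3 → 6). Not NE.
(Moderate, Light): Fleet A can switch to Heavy (6 → 19). Not NE.
(Moderate, Moderate): Fleet A can switch to Max (14 → 17). Not NE.
(Moderate, Heavy): Fleet A can switch to Light (7 → 19). Not NE.
(The remaining 6 profiles each have a profitable deviation by the same check.)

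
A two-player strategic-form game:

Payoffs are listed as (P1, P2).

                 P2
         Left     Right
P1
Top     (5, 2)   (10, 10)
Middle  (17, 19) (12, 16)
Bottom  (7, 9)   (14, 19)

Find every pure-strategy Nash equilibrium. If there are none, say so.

For each strategy profile, look for a profitable unilateral deviation.
(Top, Left): P1 can switch to Middle (5 → 17). Not NE.
(Top, Right): P1 can switch to Middle (10 → 12). Not NE.
(Middle, Left): P1 gets 17, best alternative 7; P2 gets 19, best alternative 16. No profitable deviation — NE.
(Middle, Right): P1 can switch to Bottom (12 → 14). Not NE.
(Bottom, Left): P1 can switch to Middle (7 → 17). Not NE.
(Bottom, Right): P1 gets 14, best alternative 12; P2 gets 19, best alternative 9. No profitable deviation — NE.

Pure-strategy Nash equilibria: (Middle, Left); (Bottom, Right)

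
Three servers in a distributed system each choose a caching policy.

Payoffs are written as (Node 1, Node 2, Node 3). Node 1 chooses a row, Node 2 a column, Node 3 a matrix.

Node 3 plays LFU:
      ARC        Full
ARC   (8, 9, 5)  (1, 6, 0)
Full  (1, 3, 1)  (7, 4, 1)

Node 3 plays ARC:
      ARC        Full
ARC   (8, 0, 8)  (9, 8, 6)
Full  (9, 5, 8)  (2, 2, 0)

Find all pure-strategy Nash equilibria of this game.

Pure-strategy Nash equilibria: (ARC, Full, ARC); (Full, ARC, ARC); (Full, Full, LFU)

(ARC, ARC, LFU): Node 3 can switch to ARC (5 → 8). Not NE.
(ARC, ARC, ARC): Node 1 can switch to Full (8 → 9). Not NE.
(ARC, Full, LFU): Node 1 can switch to Full (1 → 7). Not NE.
(ARC, Full, ARC): Node 1 gets 9, best alternative 2; Node 2 gets 8, best alternative 0; Node 3 gets 6, best alternative 0. No profitable deviation — NE.
(Full, ARC, LFU): Node 1 can switch to ARC (1 → 8). Not NE.
(Full, ARC, ARC): Node 1 gets 9, best alternative 8; Node 2 gets 5, best alternative 2; Node 3 gets 8, best alternative 1. No profitable deviation — NE.
(Full, Full, LFU): Node 1 gets 7, best alternative 1; Node 2 gets 4, best alternative 3; Node 3 gets 1, best alternative 0. No profitable deviation — NE.
(Full, Full, ARC): Node 1 can switch to ARC (2 → 9). Not NE.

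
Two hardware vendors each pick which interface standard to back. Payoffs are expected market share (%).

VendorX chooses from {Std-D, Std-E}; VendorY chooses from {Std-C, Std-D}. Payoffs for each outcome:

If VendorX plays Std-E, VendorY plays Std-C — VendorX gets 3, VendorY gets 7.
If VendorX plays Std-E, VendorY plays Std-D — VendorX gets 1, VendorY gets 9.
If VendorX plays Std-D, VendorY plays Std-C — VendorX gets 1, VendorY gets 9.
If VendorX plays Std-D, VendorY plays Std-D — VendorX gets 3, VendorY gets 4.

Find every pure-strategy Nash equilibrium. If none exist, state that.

(Std-D, Std-C): VendorX can switch to Std-E (1 → 3). Not NE.
(Std-D, Std-D): VendorY can switch to Std-C (4 → 9). Not NE.
(Std-E, Std-C): VendorY can switch to Std-D (7 → 9). Not NE.
(Std-E, Std-D): VendorX can switch to Std-D (1 → 3). Not NE.

No pure-strategy Nash equilibrium.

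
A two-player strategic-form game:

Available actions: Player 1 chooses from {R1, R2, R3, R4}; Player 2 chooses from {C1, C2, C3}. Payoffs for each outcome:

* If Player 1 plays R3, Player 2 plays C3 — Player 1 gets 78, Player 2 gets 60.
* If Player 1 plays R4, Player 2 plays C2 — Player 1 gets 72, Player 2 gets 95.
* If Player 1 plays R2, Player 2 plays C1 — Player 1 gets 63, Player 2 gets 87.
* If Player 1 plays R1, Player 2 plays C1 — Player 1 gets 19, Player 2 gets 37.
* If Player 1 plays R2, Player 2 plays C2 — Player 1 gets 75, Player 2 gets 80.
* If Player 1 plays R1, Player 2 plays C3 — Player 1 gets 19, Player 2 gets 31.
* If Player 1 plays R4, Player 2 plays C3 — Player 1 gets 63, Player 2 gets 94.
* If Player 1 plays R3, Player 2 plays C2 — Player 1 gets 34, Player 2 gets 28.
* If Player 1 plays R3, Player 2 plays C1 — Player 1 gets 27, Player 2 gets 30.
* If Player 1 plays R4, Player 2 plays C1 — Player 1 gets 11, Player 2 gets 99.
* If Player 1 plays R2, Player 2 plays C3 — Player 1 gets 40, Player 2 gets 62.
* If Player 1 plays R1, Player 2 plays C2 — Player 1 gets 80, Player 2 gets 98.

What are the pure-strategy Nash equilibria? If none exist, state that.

(R1, C2); (R2, C1); (R3, C3)

Check each profile: it is a Nash equilibrium iff no player can strictly gain by switching unilaterally.
(R1, C1): Player 1 can switch to R2 (19 → 63). Not NE.
(R1, C2): Player 1 gets 80, best alternative 75; Player 2 gets 98, best alternative 37. No profitable deviation — NE.
(R1, C3): Player 1 can switch to R2 (19 → 40). Not NE.
(R2, C1): Player 1 gets 63, best alternative 27; Player 2 gets 87, best alternative 80. No profitable deviation — NE.
(R2, C2): Player 1 can switch to R1 (75 → 80). Not NE.
(R2, C3): Player 1 can switch to R3 (40 → 78). Not NE.
(R3, C1): Player 1 can switch to R2 (27 → 63). Not NE.
(R3, C2): Player 1 can switch to R1 (34 → 80). Not NE.
(R3, C3): Player 1 gets 78, best alternative 63; Player 2 gets 60, best alternative 30. No profitable deviation — NE.
(R4, C1): Player 1 can switch to R1 (11 → 19). Not NE.
(R4, C2): Player 1 can switch to R1 (72 → 80). Not NE.
(R4, C3): Player 1 can switch to R3 (63 → 78). Not NE.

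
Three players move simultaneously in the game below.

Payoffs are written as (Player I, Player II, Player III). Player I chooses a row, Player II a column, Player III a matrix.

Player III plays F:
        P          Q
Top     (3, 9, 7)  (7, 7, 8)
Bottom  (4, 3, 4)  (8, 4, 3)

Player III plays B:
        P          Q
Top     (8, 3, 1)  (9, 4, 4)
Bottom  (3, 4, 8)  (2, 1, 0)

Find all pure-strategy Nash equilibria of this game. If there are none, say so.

The unique pure-strategy Nash equilibrium is (Bottom, Q, F).

Mark each player's best response to every combination of opponents' strategies; a profile where every player is best-responding is a pure Nash equilibrium.
Player I against (P, F): payoffs 3, 4 → best response Bottom.
Player I against (P, B): payoffs 8, 3 → best response Top.
Player I against (Q, F): payoffs 7, 8 → best response Bottom.
Player I against (Q, B): payoffs 9, 2 → best response Top.
Player II against (Top, F): payoffs 9, 7 → best response P.
Player II against (Top, B): payoffs 3, 4 → best response Q.
Player II against (Bottom, F): payoffs 3, 4 → best response Q.
Player II against (Bottom, B): payoffs 4, 1 → best response P.
Player III against (Top, P): payoffs 7, 1 → best response F.
Player III against (Top, Q): payoffs 8, 4 → best response F.
Player III against (Bottom, P): payoffs 4, 8 → best response B.
Player III against (Bottom, Q): payoffs 3, 0 → best response F.
Mutual best responses: (Bottom, Q, F).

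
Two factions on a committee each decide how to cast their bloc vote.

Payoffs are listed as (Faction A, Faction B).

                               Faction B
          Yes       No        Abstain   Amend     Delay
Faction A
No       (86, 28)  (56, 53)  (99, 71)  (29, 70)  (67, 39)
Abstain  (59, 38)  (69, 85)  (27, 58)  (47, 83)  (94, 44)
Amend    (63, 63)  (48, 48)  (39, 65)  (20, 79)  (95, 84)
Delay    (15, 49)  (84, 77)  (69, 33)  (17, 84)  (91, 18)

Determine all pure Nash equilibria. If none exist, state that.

(No, Yes): Faction B can switch to No (28 → 53). Not NE.
(No, No): Faction A can switch to Abstain (56 → 69). Not NE.
(No, Abstain): Faction A gets 99, best alternative 69; Faction B gets 71, best alternative 70. No profitable deviation — NE.
(No, Amend): Faction A can switch to Abstain (29 → 47). Not NE.
(No, Delay): Faction A can switch to Abstain (67 → 94). Not NE.
(Abstain, Yes): Faction A can switch to No (59 → 86). Not NE.
(Abstain, No): Faction A can switch to Delay (69 → 84). Not NE.
(Abstain, Abstain): Faction A can switch to No (27 → 99). Not NE.
(Abstain, Amend): Faction B can switch to No (83 → 85). Not NE.
(Abstain, Delay): Faction A can switch to Amend (94 → 95). Not NE.
(Amend, Yes): Faction A can switch to No (63 → 86). Not NE.
(Amend, No): Faction A can switch to No (48 → 56). Not NE.
(Amend, Abstain): Faction A can switch to No (39 → 99). Not NE.
(Amend, Delay): Faction A gets 95, best alternative 94; Faction B gets 84, best alternative 79. No profitable deviation — NE.
(The remaining 6 profiles each have a profitable deviation by the same check.)

The pure Nash equilibria are (No, Abstain) and (Amend, Delay).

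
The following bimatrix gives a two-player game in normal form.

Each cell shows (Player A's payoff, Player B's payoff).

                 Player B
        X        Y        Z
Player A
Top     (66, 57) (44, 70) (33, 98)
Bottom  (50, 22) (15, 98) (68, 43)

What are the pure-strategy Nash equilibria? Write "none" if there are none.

none

(Top, X): Player B can switch to Y (57 → 70). Not NE.
(Top, Y): Player B can switch to Z (70 → 98). Not NE.
(Top, Z): Player A can switch to Bottom (33 → 68). Not NE.
(Bottom, X): Player A can switch to Top (50 → 66). Not NE.
(Bottom, Y): Player A can switch to Top (15 → 44). Not NE.
(Bottom, Z): Player B can switch to Y (43 → 98). Not NE.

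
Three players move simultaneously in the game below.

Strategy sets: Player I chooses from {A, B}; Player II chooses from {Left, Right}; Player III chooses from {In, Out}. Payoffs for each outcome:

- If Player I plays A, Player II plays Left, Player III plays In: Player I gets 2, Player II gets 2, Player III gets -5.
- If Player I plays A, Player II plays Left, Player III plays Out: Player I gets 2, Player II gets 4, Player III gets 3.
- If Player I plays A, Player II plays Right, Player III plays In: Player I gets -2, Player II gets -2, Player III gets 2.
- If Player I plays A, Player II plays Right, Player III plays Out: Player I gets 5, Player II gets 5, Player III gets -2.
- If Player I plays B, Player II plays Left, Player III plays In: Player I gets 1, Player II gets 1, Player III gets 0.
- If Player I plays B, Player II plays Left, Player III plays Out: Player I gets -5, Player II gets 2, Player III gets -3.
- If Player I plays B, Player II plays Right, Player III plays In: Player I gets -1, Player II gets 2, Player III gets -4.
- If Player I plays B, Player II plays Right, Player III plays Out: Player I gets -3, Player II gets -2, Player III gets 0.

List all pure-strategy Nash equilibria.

No pure-strategy Nash equilibrium.

Check each profile: it is a Nash equilibrium iff no player can strictly gain by switching unilaterally.
(A, Left, In): Player III can switch to Out (-5 → 3). Not NE.
(A, Left, Out): Player II can switch to Right (4 → 5). Not NE.
(A, Right, In): Player I can switch to B (-2 → -1). Not NE.
(A, Right, Out): Player III can switch to In (-2 → 2). Not NE.
(B, Left, In): Player I can switch to A (1 → 2). Not NE.
(B, Left, Out): Player I can switch to A (-5 → 2). Not NE.
(B, Right, In): Player III can switch to Out (-4 → 0). Not NE.
(B, Right, Out): Player I can switch to A (-3 → 5). Not NE.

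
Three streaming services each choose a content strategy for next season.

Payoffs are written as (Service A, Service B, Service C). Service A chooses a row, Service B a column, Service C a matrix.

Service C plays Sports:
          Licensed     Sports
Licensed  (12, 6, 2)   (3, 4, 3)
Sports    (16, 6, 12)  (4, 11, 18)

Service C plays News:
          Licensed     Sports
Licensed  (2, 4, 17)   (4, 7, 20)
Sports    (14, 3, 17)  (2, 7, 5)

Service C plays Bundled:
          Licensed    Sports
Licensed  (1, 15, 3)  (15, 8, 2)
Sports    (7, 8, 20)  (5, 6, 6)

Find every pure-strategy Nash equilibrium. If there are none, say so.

Mark each player's best response to every combination of opponents' strategies; a profile where every player is best-responding is a pure Nash equilibrium.
Service A against (Licensed, Sports): payoffs 12, 16 → best response Sports.
Service A against (Licensed, News): payoffs 2, 14 → best response Sports.
Service A against (Licensed, Bundled): payoffs 1, 7 → best response Sports.
Service A against (Sports, Sports): payoffs 3, 4 → best response Sports.
Service A against (Sports, News): payoffs 4, 2 → best response Licensed.
Service A against (Sports, Bundled): payoffs 15, 5 → best response Licensed.
Service B against (Licensed, Sports): payoffs 6, 4 → best response Licensed.
Service B against (Licensed, News): payoffs 4, 7 → best response Sports.
Service B against (Licensed, Bundled): payoffs 15, 8 → best response Licensed.
Service B against (Sports, Sports): payoffs 6, 11 → best response Sports.
Service B against (Sports, News): payoffs 3, 7 → best response Sports.
Service B against (Sports, Bundled): payoffs 8, 6 → best response Licensed.
Service C against (Licensed, Licensed): payoffs 2, 17, 3 → best response News.
Service C against (Licensed, Sports): payoffs 3, 20, 2 → best response News.
Service C against (Sports, Licensed): payoffs 12, 17, 20 → best response Bundled.
Service C against (Sports, Sports): payoffs 18, 5, 6 → best response Sports.
Mutual best responses: (Licensed, Sports, News); (Sports, Licensed, Bundled); (Sports, Sports, Sports).

Pure-strategy Nash equilibria: (Licensed, Sports, News) and (Sports, Licensed, Bundled) and (Sports, Sports, Sports)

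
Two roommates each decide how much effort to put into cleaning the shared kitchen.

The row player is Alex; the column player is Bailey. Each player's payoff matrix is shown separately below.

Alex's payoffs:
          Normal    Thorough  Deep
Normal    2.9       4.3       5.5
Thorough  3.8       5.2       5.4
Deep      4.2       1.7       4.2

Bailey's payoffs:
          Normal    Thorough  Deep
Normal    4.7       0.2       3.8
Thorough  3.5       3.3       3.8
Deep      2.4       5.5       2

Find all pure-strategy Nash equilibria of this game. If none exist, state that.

Mark each player's best response to every combination of opponents' strategies; a profile where every player is best-responding is a pure Nash equilibrium.
Alex against Normal: payoffs 2.9, 3.8, 4.2 → best response Deep.
Alex against Thorough: payoffs 4.3, 5.2, 1.7 → best response Thorough.
Alex against Deep: payoffs 5.5, 5.4, 4.2 → best response Normal.
Bailey against Normal: payoffs 4.7, 0.2, 3.8 → best response Normal.
Bailey against Thorough: payoffs 3.5, 3.3, 3.8 → best response Deep.
Bailey against Deep: payoffs 2.4, 5.5, 2 → best response Thorough.
No profile is a mutual best response for all players.

This game has no pure Nash equilibrium.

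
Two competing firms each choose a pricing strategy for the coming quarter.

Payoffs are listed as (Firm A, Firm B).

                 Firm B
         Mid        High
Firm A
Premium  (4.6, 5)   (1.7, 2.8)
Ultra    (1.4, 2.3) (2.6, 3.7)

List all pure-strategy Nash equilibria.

For each player, find the best response to each opponent profile; mutual best responses are the pure NE.
Firm A against Mid: payoffs 4.6, 1.4 → best response Premium.
Firm A against High: payoffs 1.7, 2.6 → best response Ultra.
Firm B against Premium: payoffs 5, 2.8 → best response Mid.
Firm B against Ultra: payoffs 2.3, 3.7 → best response High.
Mutual best responses: (Premium, Mid); (Ultra, High).

The pure Nash equilibria are (Premium, Mid), (Ultra, High).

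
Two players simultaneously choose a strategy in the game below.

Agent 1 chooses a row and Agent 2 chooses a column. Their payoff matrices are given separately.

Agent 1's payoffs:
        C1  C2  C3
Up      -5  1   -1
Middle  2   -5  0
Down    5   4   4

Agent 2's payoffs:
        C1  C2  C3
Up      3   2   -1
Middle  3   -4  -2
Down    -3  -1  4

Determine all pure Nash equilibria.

The unique pure-strategy Nash equilibrium is (Down, C3).

(Up, C1): Agent 1 can switch to Middle (-5 → 2). Not NE.
(Up, C2): Agent 1 can switch to Down (1 → 4). Not NE.
(Up, C3): Agent 1 can switch to Middle (-1 → 0). Not NE.
(Middle, C1): Agent 1 can switch to Down (2 → 5). Not NE.
(Middle, C2): Agent 1 can switch to Up (-5 → 1). Not NE.
(Middle, C3): Agent 1 can switch to Down (0 → 4). Not NE.
(Down, C1): Agent 2 can switch to C2 (-3 → -1). Not NE.
(Down, C2): Agent 2 can switch to C3 (-1 → 4). Not NE.
(Down, C3): Agent 1 gets 4, best alternative 0; Agent 2 gets 4, best alternative -1. No profitable deviation — NE.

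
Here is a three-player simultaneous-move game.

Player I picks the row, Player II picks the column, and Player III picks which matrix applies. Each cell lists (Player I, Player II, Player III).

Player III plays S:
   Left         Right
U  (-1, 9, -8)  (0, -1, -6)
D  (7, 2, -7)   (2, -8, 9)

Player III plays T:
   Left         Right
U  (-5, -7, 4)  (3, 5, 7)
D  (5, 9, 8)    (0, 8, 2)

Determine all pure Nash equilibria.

Player I against (Left, S): payoffs -1, 7 → best response D.
Player I against (Left, T): payoffs -5, 5 → best response D.
Player I against (Right, S): payoffs 0, 2 → best response D.
Player I against (Right, T): payoffs 3, 0 → best response U.
Player II against (U, S): payoffs 9, -1 → best response Left.
Player II against (U, T): payoffs -7, 5 → best response Right.
Player II against (D, S): payoffs 2, -8 → best response Left.
Player II against (D, T): payoffs 9, 8 → best response Left.
Player III against (U, Left): payoffs -8, 4 → best response T.
Player III against (U, Right): payoffs -6, 7 → best response T.
Player III against (D, Left): payoffs -7, 8 → best response T.
Player III against (D, Right): payoffs 9, 2 → best response S.
Mutual best responses: (U, Right, T); (D, Left, T).

The pure Nash equilibria are (U, Right, T) and (D, Left, T).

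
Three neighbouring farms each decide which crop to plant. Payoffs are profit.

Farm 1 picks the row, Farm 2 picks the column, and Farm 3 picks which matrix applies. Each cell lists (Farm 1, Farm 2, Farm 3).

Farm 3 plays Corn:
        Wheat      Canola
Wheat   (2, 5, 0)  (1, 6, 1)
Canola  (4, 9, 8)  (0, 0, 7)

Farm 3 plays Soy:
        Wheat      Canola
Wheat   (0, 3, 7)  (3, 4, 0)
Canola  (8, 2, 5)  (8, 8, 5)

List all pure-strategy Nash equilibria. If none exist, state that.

(Wheat, Wheat, Corn): Farm 1 can switch to Canola (2 → 4). Not NE.
(Wheat, Wheat, Soy): Farm 1 can switch to Canola (0 → 8). Not NE.
(Wheat, Canola, Corn): Farm 1 gets 1, best alternative 0; Farm 2 gets 6, best alternative 5; Farm 3 gets 1, best alternative 0. No profitable deviation — NE.
(Wheat, Canola, Soy): Farm 1 can switch to Canola (3 → 8). Not NE.
(Canola, Wheat, Corn): Farm 1 gets 4, best alternative 2; Farm 2 gets 9, best alternative 0; Farm 3 gets 8, best alternative 5. No profitable deviation — NE.
(Canola, Wheat, Soy): Farm 2 can switch to Canola (2 → 8). Not NE.
(Canola, Canola, Corn): Farm 1 can switch to Wheat (0 → 1). Not NE.
(Canola, Canola, Soy): Farm 3 can switch to Corn (5 → 7). Not NE.

The pure Nash equilibria are (Wheat, Canola, Corn), (Canola, Wheat, Corn).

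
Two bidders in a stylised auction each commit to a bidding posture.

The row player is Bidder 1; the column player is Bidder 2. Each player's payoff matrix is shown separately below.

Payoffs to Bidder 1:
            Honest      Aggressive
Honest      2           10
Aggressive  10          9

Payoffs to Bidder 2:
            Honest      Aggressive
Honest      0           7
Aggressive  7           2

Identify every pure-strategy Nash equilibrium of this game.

The pure Nash equilibria are (Honest, Aggressive) and (Aggressive, Honest).

(Honest, Honest): Bidder 1 can switch to Aggressive (2 → 10). Not NE.
(Honest, Aggressive): Bidder 1 gets 10, best alternative 9; Bidder 2 gets 7, best alternative 0. No profitable deviation — NE.
(Aggressive, Honest): Bidder 1 gets 10, best alternative 2; Bidder 2 gets 7, best alternative 2. No profitable deviation — NE.
(Aggressive, Aggressive): Bidder 1 can switch to Honest (9 → 10). Not NE.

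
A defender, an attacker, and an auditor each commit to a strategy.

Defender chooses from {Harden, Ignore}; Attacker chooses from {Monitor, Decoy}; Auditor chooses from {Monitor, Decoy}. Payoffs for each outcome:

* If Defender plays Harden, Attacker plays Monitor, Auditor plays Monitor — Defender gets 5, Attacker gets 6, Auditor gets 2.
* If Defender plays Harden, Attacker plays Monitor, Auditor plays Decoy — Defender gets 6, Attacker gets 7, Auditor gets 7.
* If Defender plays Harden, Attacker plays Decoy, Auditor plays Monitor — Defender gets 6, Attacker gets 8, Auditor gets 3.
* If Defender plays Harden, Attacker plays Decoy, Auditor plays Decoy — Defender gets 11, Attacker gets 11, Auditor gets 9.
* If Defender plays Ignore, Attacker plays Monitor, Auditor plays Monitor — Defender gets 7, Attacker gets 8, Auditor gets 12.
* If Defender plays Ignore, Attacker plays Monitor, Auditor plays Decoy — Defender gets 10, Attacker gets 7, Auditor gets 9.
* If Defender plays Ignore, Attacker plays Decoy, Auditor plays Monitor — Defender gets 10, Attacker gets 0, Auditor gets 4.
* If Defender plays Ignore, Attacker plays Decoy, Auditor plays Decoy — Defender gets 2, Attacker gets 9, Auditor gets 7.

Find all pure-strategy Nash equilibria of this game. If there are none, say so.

Pure-strategy Nash equilibria: (Harden, Decoy, Decoy), (Ignore, Monitor, Monitor)

(Harden, Monitor, Monitor): Defender can switch to Ignore (5 → 7). Not NE.
(Harden, Monitor, Decoy): Defender can switch to Ignore (6 → 10). Not NE.
(Harden, Decoy, Monitor): Defender can switch to Ignore (6 → 10). Not NE.
(Harden, Decoy, Decoy): Defender gets 11, best alternative 2; Attacker gets 11, best alternative 7; Auditor gets 9, best alternative 3. No profitable deviation — NE.
(Ignore, Monitor, Monitor): Defender gets 7, best alternative 5; Attacker gets 8, best alternative 0; Auditor gets 12, best alternative 9. No profitable deviation — NE.
(Ignore, Monitor, Decoy): Attacker can switch to Decoy (7 → 9). Not NE.
(Ignore, Decoy, Monitor): Attacker can switch to Monitor (0 → 8). Not NE.
(Ignore, Decoy, Decoy): Defender can switch to Harden (2 → 11). Not NE.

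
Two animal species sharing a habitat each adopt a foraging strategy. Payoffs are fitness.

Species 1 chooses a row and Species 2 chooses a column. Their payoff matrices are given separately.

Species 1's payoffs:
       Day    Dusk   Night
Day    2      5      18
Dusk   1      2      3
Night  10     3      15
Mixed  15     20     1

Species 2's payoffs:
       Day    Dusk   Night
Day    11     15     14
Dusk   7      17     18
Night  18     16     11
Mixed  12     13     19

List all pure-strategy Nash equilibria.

No pure-strategy Nash equilibrium.

Species 1 against Day: payoffs 2, 1, 10, 15 → best response Mixed.
Species 1 against Dusk: payoffs 5, 2, 3, 20 → best response Mixed.
Species 1 against Night: payoffs 18, 3, 15, 1 → best response Day.
Species 2 against Day: payoffs 11, 15, 14 → best response Dusk.
Species 2 against Dusk: payoffs 7, 17, 18 → best response Night.
Species 2 against Night: payoffs 18, 16, 11 → best response Day.
Species 2 against Mixed: payoffs 12, 13, 19 → best response Night.
No profile is a mutual best response for all players.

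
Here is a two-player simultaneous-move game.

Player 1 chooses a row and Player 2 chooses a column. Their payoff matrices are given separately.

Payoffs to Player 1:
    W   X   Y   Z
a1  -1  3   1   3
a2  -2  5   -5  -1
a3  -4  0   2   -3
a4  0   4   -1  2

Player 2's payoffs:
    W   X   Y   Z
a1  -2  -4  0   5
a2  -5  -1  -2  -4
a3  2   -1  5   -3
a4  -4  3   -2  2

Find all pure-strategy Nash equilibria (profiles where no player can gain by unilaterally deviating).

(a1, W): Player 1 can switch to a4 (-1 → 0). Not NE.
(a1, X): Player 1 can switch to a2 (3 → 5). Not NE.
(a1, Y): Player 1 can switch to a3 (1 → 2). Not NE.
(a1, Z): Player 1 gets 3, best alternative 2; Player 2 gets 5, best alternative 0. No profitable deviation — NE.
(a2, W): Player 1 can switch to a1 (-2 → -1). Not NE.
(a2, X): Player 1 gets 5, best alternative 4; Player 2 gets -1, best alternative -2. No profitable deviation — NE.
(a2, Y): Player 1 can switch to a1 (-5 → 1). Not NE.
(a2, Z): Player 1 can switch to a1 (-1 → 3). Not NE.
(a3, W): Player 1 can switch to a1 (-4 → -1). Not NE.
(a3, X): Player 1 can switch to a1 (0 → 3). Not NE.
(a3, Y): Player 1 gets 2, best alternative 1; Player 2 gets 5, best alternative 2. No profitable deviation — NE.
(a3, Z): Player 1 can switch to a1 (-3 → 3). Not NE.
(a4, W): Player 2 can switch to X (-4 → 3). Not NE.
(a4, X): Player 1 can switch to a2 (4 → 5). Not NE.
(a4, Y): Player 1 can switch to a1 (-1 → 1). Not NE.
(The remaining 1 profile has a profitable deviation by the same check.)

(a1, Z); (a2, X); (a3, Y)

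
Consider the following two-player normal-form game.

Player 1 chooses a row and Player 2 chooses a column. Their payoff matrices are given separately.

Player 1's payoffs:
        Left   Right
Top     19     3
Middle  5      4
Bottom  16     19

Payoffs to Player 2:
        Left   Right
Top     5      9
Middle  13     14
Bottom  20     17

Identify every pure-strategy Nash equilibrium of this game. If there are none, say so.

(Top, Left): Player 2 can switch to Right (5 → 9). Not NE.
(Top, Right): Player 1 can switch to Middle (3 → 4). Not NE.
(Middle, Left): Player 1 can switch to Top (5 → 19). Not NE.
(Middle, Right): Player 1 can switch to Bottom (4 → 19). Not NE.
(Bottom, Left): Player 1 can switch to Top (16 → 19). Not NE.
(Bottom, Right): Player 2 can switch to Left (17 → 20). Not NE.

none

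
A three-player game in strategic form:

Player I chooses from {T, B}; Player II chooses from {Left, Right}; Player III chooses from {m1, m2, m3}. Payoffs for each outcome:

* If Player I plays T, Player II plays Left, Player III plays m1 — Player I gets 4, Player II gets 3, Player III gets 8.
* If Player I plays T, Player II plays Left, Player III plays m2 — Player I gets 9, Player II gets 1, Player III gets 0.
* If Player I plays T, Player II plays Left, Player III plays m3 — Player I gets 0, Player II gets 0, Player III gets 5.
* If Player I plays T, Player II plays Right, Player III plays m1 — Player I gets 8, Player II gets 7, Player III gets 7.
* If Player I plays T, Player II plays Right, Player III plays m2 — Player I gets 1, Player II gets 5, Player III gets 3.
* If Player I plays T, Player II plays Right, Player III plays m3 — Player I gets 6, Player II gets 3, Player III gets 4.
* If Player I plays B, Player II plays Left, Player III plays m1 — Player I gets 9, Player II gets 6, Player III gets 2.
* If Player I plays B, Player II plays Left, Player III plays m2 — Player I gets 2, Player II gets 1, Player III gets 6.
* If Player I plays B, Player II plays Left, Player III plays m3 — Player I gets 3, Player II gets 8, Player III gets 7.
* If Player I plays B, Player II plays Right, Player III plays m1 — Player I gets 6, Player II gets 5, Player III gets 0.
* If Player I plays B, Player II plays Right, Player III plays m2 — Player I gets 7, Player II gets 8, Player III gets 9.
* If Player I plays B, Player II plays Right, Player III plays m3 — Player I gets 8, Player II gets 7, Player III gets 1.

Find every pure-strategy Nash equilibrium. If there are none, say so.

Pure-strategy Nash equilibria: (T, Right, m1), (B, Left, m3), (B, Right, m2)

(T, Left, m1): Player I can switch to B (4 → 9). Not NE.
(T, Left, m2): Player II can switch to Right (1 → 5). Not NE.
(T, Left, m3): Player I can switch to B (0 → 3). Not NE.
(T, Right, m1): Player I gets 8, best alternative 6; Player II gets 7, best alternative 3; Player III gets 7, best alternative 4. No profitable deviation — NE.
(T, Right, m2): Player I can switch to B (1 → 7). Not NE.
(T, Right, m3): Player I can switch to B (6 → 8). Not NE.
(B, Left, m1): Player III can switch to m2 (2 → 6). Not NE.
(B, Left, m2): Player I can switch to T (2 → 9). Not NE.
(B, Left, m3): Player I gets 3, best alternative 0; Player II gets 8, best alternative 7; Player III gets 7, best alternative 6. No profitable deviation — NE.
(B, Right, m1): Player I can switch to T (6 → 8). Not NE.
(B, Right, m2): Player I gets 7, best alternative 1; Player II gets 8, best alternative 1; Player III gets 9, best alternative 1. No profitable deviation — NE.
(The remaining 1 profile has a profitable deviation by the same check.)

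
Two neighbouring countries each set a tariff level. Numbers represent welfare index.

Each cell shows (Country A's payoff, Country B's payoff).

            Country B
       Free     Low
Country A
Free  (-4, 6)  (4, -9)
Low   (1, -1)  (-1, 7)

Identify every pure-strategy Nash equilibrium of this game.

(Free, Free): Country A can switch to Low (-4 → 1). Not NE.
(Free, Low): Country B can switch to Free (-9 → 6). Not NE.
(Low, Free): Country B can switch to Low (-1 → 7). Not NE.
(Low, Low): Country A can switch to Free (-1 → 4). Not NE.

No pure-strategy Nash equilibrium.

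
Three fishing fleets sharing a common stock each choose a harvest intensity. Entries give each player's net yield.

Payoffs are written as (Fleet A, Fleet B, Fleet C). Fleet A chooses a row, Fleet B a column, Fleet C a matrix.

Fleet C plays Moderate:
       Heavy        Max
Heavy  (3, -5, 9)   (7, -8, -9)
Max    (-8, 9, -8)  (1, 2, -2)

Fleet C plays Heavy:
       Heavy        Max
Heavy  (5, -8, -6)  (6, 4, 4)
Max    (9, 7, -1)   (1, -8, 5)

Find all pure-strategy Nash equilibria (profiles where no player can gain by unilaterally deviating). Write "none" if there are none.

(Heavy, Heavy, Moderate): Fleet A gets 3, best alternative -8; Fleet B gets -5, best alternative -8; Fleet C gets 9, best alternative -6. No profitable deviation — NE.
(Heavy, Heavy, Heavy): Fleet A can switch to Max (5 → 9). Not NE.
(Heavy, Max, Moderate): Fleet B can switch to Heavy (-8 → -5). Not NE.
(Heavy, Max, Heavy): Fleet A gets 6, best alternative 1; Fleet B gets 4, best alternative -8; Fleet C gets 4, best alternative -9. No profitable deviation — NE.
(Max, Heavy, Moderate): Fleet A can switch to Heavy (-8 → 3). Not NE.
(Max, Heavy, Heavy): Fleet A gets 9, best alternative 5; Fleet B gets 7, best alternative -8; Fleet C gets -1, best alternative -8. No profitable deviation — NE.
(Max, Max, Moderate): Fleet A can switch to Heavy (1 → 7). Not NE.
(Max, Max, Heavy): Fleet A can switch to Heavy (1 → 6). Not NE.

Pure-strategy Nash equilibria: (Heavy, Heavy, Moderate) and (Heavy, Max, Heavy) and (Max, Heavy, Heavy)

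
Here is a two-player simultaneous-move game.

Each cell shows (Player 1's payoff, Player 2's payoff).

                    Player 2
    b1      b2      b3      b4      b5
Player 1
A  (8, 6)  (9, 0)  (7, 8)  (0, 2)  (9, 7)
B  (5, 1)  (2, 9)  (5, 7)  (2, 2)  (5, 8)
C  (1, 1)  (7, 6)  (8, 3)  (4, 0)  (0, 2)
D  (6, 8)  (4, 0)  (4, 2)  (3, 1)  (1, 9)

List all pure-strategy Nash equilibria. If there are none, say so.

Mark each player's best response to every combination of opponents' strategies; a profile where every player is best-responding is a pure Nash equilibrium.
Player 1 against b1: payoffs 8, 5, 1, 6 → best response A.
Player 1 against b2: payoffs 9, 2, 7, 4 → best response A.
Player 1 against b3: payoffs 7, 5, 8, 4 → best response C.
Player 1 against b4: payoffs 0, 2, 4, 3 → best response C.
Player 1 against b5: payoffs 9, 5, 0, 1 → best response A.
Player 2 against A: payoffs 6, 0, 8, 2, 7 → best response b3.
Player 2 against B: payoffs 1, 9, 7, 2, 8 → best response b2.
Player 2 against C: payoffs 1, 6, 3, 0, 2 → best response b2.
Player 2 against D: payoffs 8, 0, 2, 1, 9 → best response b5.
No profile is a mutual best response for all players.

none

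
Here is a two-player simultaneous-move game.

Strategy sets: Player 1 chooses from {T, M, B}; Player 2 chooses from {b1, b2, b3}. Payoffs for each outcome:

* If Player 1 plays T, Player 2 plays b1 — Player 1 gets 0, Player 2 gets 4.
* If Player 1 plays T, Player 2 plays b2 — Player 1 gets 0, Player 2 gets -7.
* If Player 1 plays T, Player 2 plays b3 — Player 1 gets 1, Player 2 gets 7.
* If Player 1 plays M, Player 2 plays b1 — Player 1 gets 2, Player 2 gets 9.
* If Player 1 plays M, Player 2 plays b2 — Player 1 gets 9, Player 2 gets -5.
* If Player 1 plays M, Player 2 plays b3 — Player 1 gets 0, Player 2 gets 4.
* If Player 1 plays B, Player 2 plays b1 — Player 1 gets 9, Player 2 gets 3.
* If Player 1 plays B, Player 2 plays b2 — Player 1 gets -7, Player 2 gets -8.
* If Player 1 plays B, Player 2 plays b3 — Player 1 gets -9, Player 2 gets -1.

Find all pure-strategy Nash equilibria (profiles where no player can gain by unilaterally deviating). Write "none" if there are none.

Pure-strategy Nash equilibria: (T, b3); (B, b1)

(T, b1): Player 1 can switch to M (0 → 2). Not NE.
(T, b2): Player 1 can switch to M (0 → 9). Not NE.
(T, b3): Player 1 gets 1, best alternative 0; Player 2 gets 7, best alternative 4. No profitable deviation — NE.
(M, b1): Player 1 can switch to B (2 → 9). Not NE.
(M, b2): Player 2 can switch to b1 (-5 → 9). Not NE.
(M, b3): Player 1 can switch to T (0 → 1). Not NE.
(B, b1): Player 1 gets 9, best alternative 2; Player 2 gets 3, best alternative -1. No profitable deviation — NE.
(B, b2): Player 1 can switch to T (-7 → 0). Not NE.
(B, b3): Player 1 can switch to T (-9 → 1). Not NE.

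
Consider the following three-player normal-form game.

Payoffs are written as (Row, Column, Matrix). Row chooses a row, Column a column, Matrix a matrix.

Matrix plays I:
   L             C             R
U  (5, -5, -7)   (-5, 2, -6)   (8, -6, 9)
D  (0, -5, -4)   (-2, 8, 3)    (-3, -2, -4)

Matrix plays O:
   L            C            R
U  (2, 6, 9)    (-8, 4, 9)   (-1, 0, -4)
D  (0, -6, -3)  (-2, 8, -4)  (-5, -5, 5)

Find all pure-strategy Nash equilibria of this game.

Pure-strategy Nash equilibria: (U, L, O), (D, C, I)

(U, L, I): Column can switch to C (-5 → 2). Not NE.
(U, L, O): Row gets 2, best alternative 0; Column gets 6, best alternative 4; Matrix gets 9, best alternative -7. No profitable deviation — NE.
(U, C, I): Row can switch to D (-5 → -2). Not NE.
(U, C, O): Row can switch to D (-8 → -2). Not NE.
(U, R, I): Column can switch to L (-6 → -5). Not NE.
(U, R, O): Column can switch to L (0 → 6). Not NE.
(D, L, I): Row can switch to U (0 → 5). Not NE.
(D, L, O): Row can switch to U (0 → 2). Not NE.
(D, C, I): Row gets -2, best alternative -5; Column gets 8, best alternative -2; Matrix gets 3, best alternative -4. No profitable deviation — NE.
(D, C, O): Matrix can switch to I (-4 → 3). Not NE.
(The remaining 2 profiles each have a profitable deviation by the same check.)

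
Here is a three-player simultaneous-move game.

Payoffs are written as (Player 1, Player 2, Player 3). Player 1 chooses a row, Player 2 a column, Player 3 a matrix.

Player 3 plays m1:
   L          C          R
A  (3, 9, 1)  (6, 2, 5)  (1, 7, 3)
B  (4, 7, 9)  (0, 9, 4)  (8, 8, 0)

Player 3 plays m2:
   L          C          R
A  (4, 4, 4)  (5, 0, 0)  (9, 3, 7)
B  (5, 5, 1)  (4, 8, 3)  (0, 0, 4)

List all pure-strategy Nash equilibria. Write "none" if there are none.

(A, L, m1): Player 1 can switch to B (3 → 4). Not NE.
(A, L, m2): Player 1 can switch to B (4 → 5). Not NE.
(A, C, m1): Player 2 can switch to L (2 → 9). Not NE.
(A, C, m2): Player 2 can switch to L (0 → 4). Not NE.
(A, R, m1): Player 1 can switch to B (1 → 8). Not NE.
(A, R, m2): Player 2 can switch to L (3 → 4). Not NE.
(The remaining 6 profiles each have a profitable deviation by the same check.)

No pure-strategy Nash equilibrium.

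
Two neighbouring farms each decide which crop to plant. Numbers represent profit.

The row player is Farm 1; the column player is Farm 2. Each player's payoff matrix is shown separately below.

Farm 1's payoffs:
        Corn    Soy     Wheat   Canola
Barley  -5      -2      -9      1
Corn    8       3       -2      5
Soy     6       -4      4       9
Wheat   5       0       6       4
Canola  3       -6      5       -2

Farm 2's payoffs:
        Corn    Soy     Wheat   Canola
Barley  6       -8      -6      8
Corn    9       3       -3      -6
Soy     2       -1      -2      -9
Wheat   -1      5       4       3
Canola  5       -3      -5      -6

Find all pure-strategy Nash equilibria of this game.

The unique pure-strategy Nash equilibrium is (Corn, Corn).

Farm 1 against Corn: payoffs -5, 8, 6, 5, 3 → best response Corn.
Farm 1 against Soy: payoffs -2, 3, -4, 0, -6 → best response Corn.
Farm 1 against Wheat: payoffs -9, -2, 4, 6, 5 → best response Wheat.
Farm 1 against Canola: payoffs 1, 5, 9, 4, -2 → best response Soy.
Farm 2 against Barley: payoffs 6, -8, -6, 8 → best response Canola.
Farm 2 against Corn: payoffs 9, 3, -3, -6 → best response Corn.
Farm 2 against Soy: payoffs 2, -1, -2, -9 → best response Corn.
Farm 2 against Wheat: payoffs -1, 5, 4, 3 → best response Soy.
Farm 2 against Canola: payoffs 5, -3, -5, -6 → best response Corn.
Mutual best responses: (Corn, Corn).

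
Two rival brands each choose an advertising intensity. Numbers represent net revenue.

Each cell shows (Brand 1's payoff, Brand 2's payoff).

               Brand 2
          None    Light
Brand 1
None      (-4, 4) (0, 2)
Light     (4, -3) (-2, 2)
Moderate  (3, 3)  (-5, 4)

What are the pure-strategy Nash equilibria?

Check each profile: it is a Nash equilibrium iff no player can strictly gain by switching unilaterally.
(None, None): Brand 1 can switch to Light (-4 → 4). Not NE.
(None, Light): Brand 2 can switch to None (2 → 4). Not NE.
(Light, None): Brand 2 can switch to Light (-3 → 2). Not NE.
(Light, Light): Brand 1 can switch to None (-2 → 0). Not NE.
(Moderate, None): Brand 1 can switch to Light (3 → 4). Not NE.
(Moderate, Light): Brand 1 can switch to None (-5 → 0). Not NE.

This game has no pure Nash equilibrium.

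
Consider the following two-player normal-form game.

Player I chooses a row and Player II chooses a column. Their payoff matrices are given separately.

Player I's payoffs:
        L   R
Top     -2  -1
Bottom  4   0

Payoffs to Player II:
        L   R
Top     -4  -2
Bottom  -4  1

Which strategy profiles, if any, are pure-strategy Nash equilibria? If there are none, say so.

The unique pure-strategy Nash equilibrium is (Bottom, R).

(Top, L): Player I can switch to Bottom (-2 → 4). Not NE.
(Top, R): Player I can switch to Bottom (-1 → 0). Not NE.
(Bottom, L): Player II can switch to R (-4 → 1). Not NE.
(Bottom, R): Player I gets 0, best alternative -1; Player II gets 1, best alternative -4. No profitable deviation — NE.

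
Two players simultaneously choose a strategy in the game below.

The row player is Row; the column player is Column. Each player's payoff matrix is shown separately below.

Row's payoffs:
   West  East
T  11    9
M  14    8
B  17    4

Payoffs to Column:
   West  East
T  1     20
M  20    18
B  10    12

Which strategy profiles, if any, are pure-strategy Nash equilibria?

(T, East)

(T, West): Row can switch to M (11 → 14). Not NE.
(T, East): Row gets 9, best alternative 8; Column gets 20, best alternative 1. No profitable deviation — NE.
(M, West): Row can switch to B (14 → 17). Not NE.
(M, East): Row can switch to T (8 → 9). Not NE.
(B, West): Column can switch to East (10 → 12). Not NE.
(B, East): Row can switch to T (4 → 9). Not NE.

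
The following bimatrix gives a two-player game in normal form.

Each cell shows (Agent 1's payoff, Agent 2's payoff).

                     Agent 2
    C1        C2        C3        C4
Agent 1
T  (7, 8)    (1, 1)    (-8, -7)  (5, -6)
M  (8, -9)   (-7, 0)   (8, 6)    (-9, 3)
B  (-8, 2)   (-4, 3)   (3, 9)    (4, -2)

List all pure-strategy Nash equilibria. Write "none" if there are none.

Pure NE: (M, C3)

For each strategy profile, look for a profitable unilateral deviation.
(T, C1): Agent 1 can switch to M (7 → 8). Not NE.
(T, C2): Agent 2 can switch to C1 (1 → 8). Not NE.
(T, C3): Agent 1 can switch to M (-8 → 8). Not NE.
(T, C4): Agent 2 can switch to C1 (-6 → 8). Not NE.
(M, C1): Agent 2 can switch to C2 (-9 → 0). Not NE.
(M, C2): Agent 1 can switch to T (-7 → 1). Not NE.
(M, C3): Agent 1 gets 8, best alternative 3; Agent 2 gets 6, best alternative 3. No profitable deviation — NE.
(M, C4): Agent 1 can switch to T (-9 → 5). Not NE.
(B, C1): Agent 1 can switch to T (-8 → 7). Not NE.
(B, C2): Agent 1 can switch to T (-4 → 1). Not NE.
(B, C3): Agent 1 can switch to M (3 → 8). Not NE.
(The remaining 1 profile has a profitable deviation by the same check.)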